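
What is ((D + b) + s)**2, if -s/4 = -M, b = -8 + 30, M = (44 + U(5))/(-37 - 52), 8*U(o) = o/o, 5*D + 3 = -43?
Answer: 92679129/792100 ≈ 117.00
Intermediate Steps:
D = -46/5 (D = -3/5 + (1/5)*(-43) = -3/5 - 43/5 = -46/5 ≈ -9.2000)
U(o) = 1/8 (U(o) = (o/o)/8 = (1/8)*1 = 1/8)
M = -353/712 (M = (44 + 1/8)/(-37 - 52) = (353/8)/(-89) = (353/8)*(-1/89) = -353/712 ≈ -0.49579)
b = 22
s = -353/178 (s = -(-4)*(-353)/712 = -4*353/712 = -353/178 ≈ -1.9831)
((D + b) + s)**2 = ((-46/5 + 22) - 353/178)**2 = (64/5 - 353/178)**2 = (9627/890)**2 = 92679129/792100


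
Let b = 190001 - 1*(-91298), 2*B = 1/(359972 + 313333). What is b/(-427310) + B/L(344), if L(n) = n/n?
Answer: -18939980954/28770995955 ≈ -0.65830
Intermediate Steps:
L(n) = 1
B = 1/1346610 (B = 1/(2*(359972 + 313333)) = (½)/673305 = (½)*(1/673305) = 1/1346610 ≈ 7.4261e-7)
b = 281299 (b = 190001 + 91298 = 281299)
b/(-427310) + B/L(344) = 281299/(-427310) + (1/1346610)/1 = 281299*(-1/427310) + (1/1346610)*1 = -281299/427310 + 1/1346610 = -18939980954/28770995955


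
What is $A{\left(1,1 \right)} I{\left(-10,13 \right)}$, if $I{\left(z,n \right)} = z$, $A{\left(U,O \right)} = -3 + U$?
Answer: $20$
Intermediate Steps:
$A{\left(1,1 \right)} I{\left(-10,13 \right)} = \left(-3 + 1\right) \left(-10\right) = \left(-2\right) \left(-10\right) = 20$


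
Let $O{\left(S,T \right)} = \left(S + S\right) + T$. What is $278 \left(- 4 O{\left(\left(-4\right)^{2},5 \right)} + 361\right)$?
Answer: $59214$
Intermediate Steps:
$O{\left(S,T \right)} = T + 2 S$ ($O{\left(S,T \right)} = 2 S + T = T + 2 S$)
$278 \left(- 4 O{\left(\left(-4\right)^{2},5 \right)} + 361\right) = 278 \left(- 4 \left(5 + 2 \left(-4\right)^{2}\right) + 361\right) = 278 \left(- 4 \left(5 + 2 \cdot 16\right) + 361\right) = 278 \left(- 4 \left(5 + 32\right) + 361\right) = 278 \left(\left(-4\right) 37 + 361\right) = 278 \left(-148 + 361\right) = 278 \cdot 213 = 59214$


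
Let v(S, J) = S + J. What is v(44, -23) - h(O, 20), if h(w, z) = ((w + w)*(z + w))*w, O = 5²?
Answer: -56229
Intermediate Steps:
O = 25
h(w, z) = 2*w²*(w + z) (h(w, z) = ((2*w)*(w + z))*w = (2*w*(w + z))*w = 2*w²*(w + z))
v(S, J) = J + S
v(44, -23) - h(O, 20) = (-23 + 44) - 2*25²*(25 + 20) = 21 - 2*625*45 = 21 - 1*56250 = 21 - 56250 = -56229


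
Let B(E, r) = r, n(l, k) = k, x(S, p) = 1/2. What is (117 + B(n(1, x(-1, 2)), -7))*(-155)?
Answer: -17050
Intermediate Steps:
x(S, p) = ½
(117 + B(n(1, x(-1, 2)), -7))*(-155) = (117 - 7)*(-155) = 110*(-155) = -17050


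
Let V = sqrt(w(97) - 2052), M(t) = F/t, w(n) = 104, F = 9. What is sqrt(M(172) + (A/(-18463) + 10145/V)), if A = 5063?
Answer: sqrt(-132682551363006449 - 6228055281321625630*I*sqrt(487))/773267366 ≈ 10.715 - 10.726*I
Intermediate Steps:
M(t) = 9/t
V = 2*I*sqrt(487) (V = sqrt(104 - 2052) = sqrt(-1948) = 2*I*sqrt(487) ≈ 44.136*I)
sqrt(M(172) + (A/(-18463) + 10145/V)) = sqrt(9/172 + (5063/(-18463) + 10145/((2*I*sqrt(487))))) = sqrt(9*(1/172) + (5063*(-1/18463) + 10145*(-I*sqrt(487)/974))) = sqrt(9/172 + (-5063/18463 - 10145*I*sqrt(487)/974)) = sqrt(-704669/3175636 - 10145*I*sqrt(487)/974)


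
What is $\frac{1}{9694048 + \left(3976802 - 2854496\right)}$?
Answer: $\frac{1}{10816354} \approx 9.2453 \cdot 10^{-8}$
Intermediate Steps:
$\frac{1}{9694048 + \left(3976802 - 2854496\right)} = \frac{1}{9694048 + 1122306} = \frac{1}{10816354}$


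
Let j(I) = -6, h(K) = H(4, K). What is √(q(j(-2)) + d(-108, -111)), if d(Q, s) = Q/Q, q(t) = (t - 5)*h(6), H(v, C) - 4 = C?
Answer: I*√109 ≈ 10.44*I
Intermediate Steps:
H(v, C) = 4 + C
h(K) = 4 + K
q(t) = -50 + 10*t (q(t) = (t - 5)*(4 + 6) = (-5 + t)*10 = -50 + 10*t)
d(Q, s) = 1
√(q(j(-2)) + d(-108, -111)) = √((-50 + 10*(-6)) + 1) = √((-50 - 60) + 1) = √(-110 + 1) = √(-109) = I*√109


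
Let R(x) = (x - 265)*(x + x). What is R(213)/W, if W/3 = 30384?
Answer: -923/3798 ≈ -0.24302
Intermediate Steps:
W = 91152 (W = 3*30384 = 91152)
R(x) = 2*x*(-265 + x) (R(x) = (-265 + x)*(2*x) = 2*x*(-265 + x))
R(213)/W = (2*213*(-265 + 213))/91152 = (2*213*(-52))*(1/91152) = -22152*1/91152 = -923/3798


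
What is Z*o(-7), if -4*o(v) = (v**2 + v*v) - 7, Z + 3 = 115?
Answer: -2548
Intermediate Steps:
Z = 112 (Z = -3 + 115 = 112)
o(v) = 7/4 - v**2/2 (o(v) = -((v**2 + v*v) - 7)/4 = -((v**2 + v**2) - 7)/4 = -(2*v**2 - 7)/4 = -(-7 + 2*v**2)/4 = 7/4 - v**2/2)
Z*o(-7) = 112*(7/4 - 1/2*(-7)**2) = 112*(7/4 - 1/2*49) = 112*(7/4 - 49/2) = 112*(-91/4) = -2548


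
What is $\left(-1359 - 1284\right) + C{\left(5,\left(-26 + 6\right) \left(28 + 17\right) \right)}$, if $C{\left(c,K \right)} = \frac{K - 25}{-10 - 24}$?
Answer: $- \frac{88937}{34} \approx -2615.8$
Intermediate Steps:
$C{\left(c,K \right)} = \frac{25}{34} - \frac{K}{34}$ ($C{\left(c,K \right)} = \frac{-25 + K}{-34} = \left(-25 + K\right) \left(- \frac{1}{34}\right) = \frac{25}{34} - \frac{K}{34}$)
$\left(-1359 - 1284\right) + C{\left(5,\left(-26 + 6\right) \left(28 + 17\right) \right)} = \left(-1359 - 1284\right) - \left(- \frac{25}{34} + \frac{\left(-26 + 6\right) \left(28 + 17\right)}{34}\right) = -2643 - \left(- \frac{25}{34} + \frac{\left(-20\right) 45}{34}\right) = -2643 + \left(\frac{25}{34} - - \frac{450}{17}\right) = -2643 + \left(\frac{25}{34} + \frac{450}{17}\right) = -2643 + \frac{925}{34} = - \frac{88937}{34}$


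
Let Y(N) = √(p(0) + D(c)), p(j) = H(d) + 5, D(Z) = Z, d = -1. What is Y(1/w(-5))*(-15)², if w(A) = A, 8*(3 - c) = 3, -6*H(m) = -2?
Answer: 75*√1146/4 ≈ 634.74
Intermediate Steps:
H(m) = ⅓ (H(m) = -⅙*(-2) = ⅓)
c = 21/8 (c = 3 - ⅛*3 = 3 - 3/8 = 21/8 ≈ 2.6250)
p(j) = 16/3 (p(j) = ⅓ + 5 = 16/3)
Y(N) = √1146/12 (Y(N) = √(16/3 + 21/8) = √(191/24) = √1146/12)
Y(1/w(-5))*(-15)² = (√1146/12)*(-15)² = (√1146/12)*225 = 75*√1146/4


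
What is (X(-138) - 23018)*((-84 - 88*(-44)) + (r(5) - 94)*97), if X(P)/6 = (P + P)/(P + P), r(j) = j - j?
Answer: 122653960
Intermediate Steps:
r(j) = 0
X(P) = 6 (X(P) = 6*((P + P)/(P + P)) = 6*((2*P)/((2*P))) = 6*((2*P)*(1/(2*P))) = 6*1 = 6)
(X(-138) - 23018)*((-84 - 88*(-44)) + (r(5) - 94)*97) = (6 - 23018)*((-84 - 88*(-44)) + (0 - 94)*97) = -23012*((-84 + 3872) - 94*97) = -23012*(3788 - 9118) = -23012*(-5330) = 122653960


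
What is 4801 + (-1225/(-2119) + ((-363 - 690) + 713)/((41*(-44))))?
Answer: 4588899459/955669 ≈ 4801.8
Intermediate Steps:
4801 + (-1225/(-2119) + ((-363 - 690) + 713)/((41*(-44)))) = 4801 + (-1225*(-1/2119) + (-1053 + 713)/(-1804)) = 4801 + (1225/2119 - 340*(-1/1804)) = 4801 + (1225/2119 + 85/451) = 4801 + 732590/955669 = 4588899459/955669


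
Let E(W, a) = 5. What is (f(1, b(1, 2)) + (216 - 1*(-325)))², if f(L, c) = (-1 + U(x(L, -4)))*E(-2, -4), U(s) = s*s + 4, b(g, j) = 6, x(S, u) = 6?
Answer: 541696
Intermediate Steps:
U(s) = 4 + s² (U(s) = s² + 4 = 4 + s²)
f(L, c) = 195 (f(L, c) = (-1 + (4 + 6²))*5 = (-1 + (4 + 36))*5 = (-1 + 40)*5 = 39*5 = 195)
(f(1, b(1, 2)) + (216 - 1*(-325)))² = (195 + (216 - 1*(-325)))² = (195 + (216 + 325))² = (195 + 541)² = 736² = 541696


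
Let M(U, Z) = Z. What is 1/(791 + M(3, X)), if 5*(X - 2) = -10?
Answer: 1/791 ≈ 0.0012642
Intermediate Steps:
X = 0 (X = 2 + (⅕)*(-10) = 2 - 2 = 0)
1/(791 + M(3, X)) = 1/(791 + 0) = 1/791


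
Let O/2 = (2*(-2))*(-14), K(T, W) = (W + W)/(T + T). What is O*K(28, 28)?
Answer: 112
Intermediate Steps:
K(T, W) = W/T (K(T, W) = (2*W)/((2*T)) = (2*W)*(1/(2*T)) = W/T)
O = 112 (O = 2*((2*(-2))*(-14)) = 2*(-4*(-14)) = 2*56 = 112)
O*K(28, 28) = 112*(28/28) = 112*(28*(1/28)) = 112*1 = 112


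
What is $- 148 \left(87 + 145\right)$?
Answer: $-34336$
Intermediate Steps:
$- 148 \left(87 + 145\right) = \left(-148\right) 232 = -34336$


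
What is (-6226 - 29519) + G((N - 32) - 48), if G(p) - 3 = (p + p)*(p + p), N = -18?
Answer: 2674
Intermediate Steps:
G(p) = 3 + 4*p**2 (G(p) = 3 + (p + p)*(p + p) = 3 + (2*p)*(2*p) = 3 + 4*p**2)
(-6226 - 29519) + G((N - 32) - 48) = (-6226 - 29519) + (3 + 4*((-18 - 32) - 48)**2) = -35745 + (3 + 4*(-50 - 48)**2) = -35745 + (3 + 4*(-98)**2) = -35745 + (3 + 4*9604) = -35745 + (3 + 38416) = -35745 + 38419 = 2674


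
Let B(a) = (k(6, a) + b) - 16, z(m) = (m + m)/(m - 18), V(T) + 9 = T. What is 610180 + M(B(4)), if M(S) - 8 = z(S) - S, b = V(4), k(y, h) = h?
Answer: 21357209/35 ≈ 6.1021e+5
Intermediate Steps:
V(T) = -9 + T
b = -5 (b = -9 + 4 = -5)
z(m) = 2*m/(-18 + m) (z(m) = (2*m)/(-18 + m) = 2*m/(-18 + m))
B(a) = -21 + a (B(a) = (a - 5) - 16 = (-5 + a) - 16 = -21 + a)
M(S) = 8 - S + 2*S/(-18 + S) (M(S) = 8 + (2*S/(-18 + S) - S) = 8 + (-S + 2*S/(-18 + S)) = 8 - S + 2*S/(-18 + S))
610180 + M(B(4)) = 610180 + (-144 - (-21 + 4)² + 28*(-21 + 4))/(-18 + (-21 + 4)) = 610180 + (-144 - 1*(-17)² + 28*(-17))/(-18 - 17) = 610180 + (-144 - 1*289 - 476)/(-35) = 610180 - (-144 - 289 - 476)/35 = 610180 - 1/35*(-909) = 610180 + 909/35 = 21357209/35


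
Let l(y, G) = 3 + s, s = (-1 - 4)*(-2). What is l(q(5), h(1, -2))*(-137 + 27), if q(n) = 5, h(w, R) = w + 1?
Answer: -1430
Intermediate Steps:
h(w, R) = 1 + w
s = 10 (s = -5*(-2) = 10)
l(y, G) = 13 (l(y, G) = 3 + 10 = 13)
l(q(5), h(1, -2))*(-137 + 27) = 13*(-137 + 27) = 13*(-110) = -1430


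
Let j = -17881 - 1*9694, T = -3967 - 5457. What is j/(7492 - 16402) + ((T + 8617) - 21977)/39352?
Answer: 22053149/8765658 ≈ 2.5159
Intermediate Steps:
T = -9424
j = -27575 (j = -17881 - 9694 = -27575)
j/(7492 - 16402) + ((T + 8617) - 21977)/39352 = -27575/(7492 - 16402) + ((-9424 + 8617) - 21977)/39352 = -27575/(-8910) + (-807 - 21977)*(1/39352) = -27575*(-1/8910) - 22784*1/39352 = 5515/1782 - 2848/4919 = 22053149/8765658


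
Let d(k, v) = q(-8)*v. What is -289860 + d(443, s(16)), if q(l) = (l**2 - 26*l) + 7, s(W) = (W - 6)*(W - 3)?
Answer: -253590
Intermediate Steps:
s(W) = (-6 + W)*(-3 + W)
q(l) = 7 + l**2 - 26*l
d(k, v) = 279*v (d(k, v) = (7 + (-8)**2 - 26*(-8))*v = (7 + 64 + 208)*v = 279*v)
-289860 + d(443, s(16)) = -289860 + 279*(18 + 16**2 - 9*16) = -289860 + 279*(18 + 256 - 144) = -289860 + 279*130 = -289860 + 36270 = -253590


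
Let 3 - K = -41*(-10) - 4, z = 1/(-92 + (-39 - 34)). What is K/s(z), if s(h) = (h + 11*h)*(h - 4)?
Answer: -3657225/2644 ≈ -1383.2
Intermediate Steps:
z = -1/165 (z = 1/(-92 - 73) = 1/(-165) = -1/165 ≈ -0.0060606)
K = -403 (K = 3 - (-41*(-10) - 4) = 3 - (410 - 4) = 3 - 1*406 = 3 - 406 = -403)
s(h) = 12*h*(-4 + h) (s(h) = (12*h)*(-4 + h) = 12*h*(-4 + h))
K/s(z) = -403*(-55/(4*(-4 - 1/165))) = -403/(12*(-1/165)*(-661/165)) = -403/2644/9075 = -403*9075/2644 = -3657225/2644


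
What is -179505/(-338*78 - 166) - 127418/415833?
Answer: 14252740625/2206409898 ≈ 6.4597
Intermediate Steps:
-179505/(-338*78 - 166) - 127418/415833 = -179505/(-26364 - 166) - 127418*1/415833 = -179505/(-26530) - 127418/415833 = -179505*(-1/26530) - 127418/415833 = 35901/5306 - 127418/415833 = 14252740625/2206409898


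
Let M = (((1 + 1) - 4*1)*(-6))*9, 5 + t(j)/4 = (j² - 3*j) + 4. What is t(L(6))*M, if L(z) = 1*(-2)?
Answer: 3888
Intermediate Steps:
L(z) = -2
t(j) = -4 - 12*j + 4*j² (t(j) = -20 + 4*((j² - 3*j) + 4) = -20 + 4*(4 + j² - 3*j) = -20 + (16 - 12*j + 4*j²) = -4 - 12*j + 4*j²)
M = 108 (M = ((2 - 4)*(-6))*9 = -2*(-6)*9 = 12*9 = 108)
t(L(6))*M = (-4 - 12*(-2) + 4*(-2)²)*108 = (-4 + 24 + 4*4)*108 = (-4 + 24 + 16)*108 = 36*108 = 3888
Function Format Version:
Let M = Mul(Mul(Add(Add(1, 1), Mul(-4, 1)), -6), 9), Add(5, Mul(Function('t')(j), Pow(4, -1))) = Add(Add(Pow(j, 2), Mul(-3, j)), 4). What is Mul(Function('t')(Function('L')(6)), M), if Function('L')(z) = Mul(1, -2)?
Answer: 3888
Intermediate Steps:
Function('L')(z) = -2
Function('t')(j) = Add(-4, Mul(-12, j), Mul(4, Pow(j, 2))) (Function('t')(j) = Add(-20, Mul(4, Add(Add(Pow(j, 2), Mul(-3, j)), 4))) = Add(-20, Mul(4, Add(4, Pow(j, 2), Mul(-3, j)))) = Add(-20, Add(16, Mul(-12, j), Mul(4, Pow(j, 2)))) = Add(-4, Mul(-12, j), Mul(4, Pow(j, 2))))
M = 108 (M = Mul(Mul(Add(2, -4), -6), 9) = Mul(Mul(-2, -6), 9) = Mul(12, 9) = 108)
Mul(Function('t')(Function('L')(6)), M) = Mul(Add(-4, Mul(-12, -2), Mul(4, Pow(-2, 2))), 108) = Mul(Add(-4, 24, Mul(4, 4)), 108) = Mul(Add(-4, 24, 16), 108) = Mul(36, 108) = 3888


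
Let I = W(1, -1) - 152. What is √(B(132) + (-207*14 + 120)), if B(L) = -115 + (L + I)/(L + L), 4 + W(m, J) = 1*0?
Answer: 12*I*√2431/11 ≈ 53.787*I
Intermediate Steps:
W(m, J) = -4 (W(m, J) = -4 + 1*0 = -4 + 0 = -4)
I = -156 (I = -4 - 152 = -156)
B(L) = -115 + (-156 + L)/(2*L) (B(L) = -115 + (L - 156)/(L + L) = -115 + (-156 + L)/((2*L)) = -115 + (-156 + L)*(1/(2*L)) = -115 + (-156 + L)/(2*L))
√(B(132) + (-207*14 + 120)) = √((-229/2 - 78/132) + (-207*14 + 120)) = √((-229/2 - 78*1/132) + (-2898 + 120)) = √((-229/2 - 13/22) - 2778) = √(-1266/11 - 2778) = √(-31824/11) = 12*I*√2431/11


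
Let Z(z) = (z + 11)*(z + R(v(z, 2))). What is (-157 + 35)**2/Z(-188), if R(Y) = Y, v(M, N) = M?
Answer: 3721/16638 ≈ 0.22364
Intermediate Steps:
Z(z) = 2*z*(11 + z) (Z(z) = (z + 11)*(z + z) = (11 + z)*(2*z) = 2*z*(11 + z))
(-157 + 35)**2/Z(-188) = (-157 + 35)**2/((2*(-188)*(11 - 188))) = (-122)**2/((2*(-188)*(-177))) = 14884/66552 = 14884*(1/66552) = 3721/16638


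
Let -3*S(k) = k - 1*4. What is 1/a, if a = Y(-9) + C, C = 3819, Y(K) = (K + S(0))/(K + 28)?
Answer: 57/217660 ≈ 0.00026188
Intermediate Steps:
S(k) = 4/3 - k/3 (S(k) = -(k - 1*4)/3 = -(k - 4)/3 = -(-4 + k)/3 = 4/3 - k/3)
Y(K) = (4/3 + K)/(28 + K) (Y(K) = (K + (4/3 - ⅓*0))/(K + 28) = (K + (4/3 + 0))/(28 + K) = (K + 4/3)/(28 + K) = (4/3 + K)/(28 + K))
a = 217660/57 (a = (4/3 - 9)/(28 - 9) + 3819 = -23/3/19 + 3819 = (1/19)*(-23/3) + 3819 = -23/57 + 3819 = 217660/57 ≈ 3818.6)
1/a = 1/(217660/57) = 57/217660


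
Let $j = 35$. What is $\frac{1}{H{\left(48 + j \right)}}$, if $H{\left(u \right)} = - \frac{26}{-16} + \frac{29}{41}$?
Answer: $\frac{328}{765} \approx 0.42876$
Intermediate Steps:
$H{\left(u \right)} = \frac{765}{328}$ ($H{\left(u \right)} = \left(-26\right) \left(- \frac{1}{16}\right) + 29 \cdot \frac{1}{41} = \frac{13}{8} + \frac{29}{41} = \frac{765}{328}$)
$\frac{1}{H{\left(48 + j \right)}} = \frac{1}{\frac{765}{328}} = \frac{328}{765}$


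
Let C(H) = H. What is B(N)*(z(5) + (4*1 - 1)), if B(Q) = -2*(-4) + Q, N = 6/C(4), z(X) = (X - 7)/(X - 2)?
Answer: 133/6 ≈ 22.167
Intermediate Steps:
z(X) = (-7 + X)/(-2 + X)
N = 3/2 (N = 6/4 = 6*(¼) = 3/2 ≈ 1.5000)
B(Q) = 8 + Q
B(N)*(z(5) + (4*1 - 1)) = (8 + 3/2)*((-7 + 5)/(-2 + 5) + (4*1 - 1)) = 19*(-2/3 + (4 - 1))/2 = 19*((⅓)*(-2) + 3)/2 = 19*(-⅔ + 3)/2 = (19/2)*(7/3) = 133/6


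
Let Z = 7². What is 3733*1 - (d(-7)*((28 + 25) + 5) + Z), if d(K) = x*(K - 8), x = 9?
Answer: 11514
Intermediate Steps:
Z = 49
d(K) = -72 + 9*K (d(K) = 9*(K - 8) = 9*(-8 + K) = -72 + 9*K)
3733*1 - (d(-7)*((28 + 25) + 5) + Z) = 3733*1 - ((-72 + 9*(-7))*((28 + 25) + 5) + 49) = 3733 - ((-72 - 63)*(53 + 5) + 49) = 3733 - (-135*58 + 49) = 3733 - (-7830 + 49) = 3733 - 1*(-7781) = 3733 + 7781 = 11514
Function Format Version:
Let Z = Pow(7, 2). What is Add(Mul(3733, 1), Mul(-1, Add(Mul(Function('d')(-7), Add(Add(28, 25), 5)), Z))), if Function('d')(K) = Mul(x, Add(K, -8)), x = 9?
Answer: 11514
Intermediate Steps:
Z = 49
Function('d')(K) = Add(-72, Mul(9, K)) (Function('d')(K) = Mul(9, Add(K, -8)) = Mul(9, Add(-8, K)) = Add(-72, Mul(9, K)))
Add(Mul(3733, 1), Mul(-1, Add(Mul(Function('d')(-7), Add(Add(28, 25), 5)), Z))) = Add(Mul(3733, 1), Mul(-1, Add(Mul(Add(-72, Mul(9, -7)), Add(Add(28, 25), 5)), 49))) = Add(3733, Mul(-1, Add(Mul(Add(-72, -63), Add(53, 5)), 49))) = Add(3733, Mul(-1, Add(Mul(-135, 58), 49))) = Add(3733, Mul(-1, Add(-7830, 49))) = Add(3733, Mul(-1, -7781)) = Add(3733, 7781) = 11514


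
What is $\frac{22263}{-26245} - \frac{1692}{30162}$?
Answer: $- \frac{659211}{728915} \approx -0.90437$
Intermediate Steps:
$\frac{22263}{-26245} - \frac{1692}{30162} = 22263 \left(- \frac{1}{26245}\right) - \frac{282}{5027} = - \frac{123}{145} - \frac{282}{5027} = - \frac{659211}{728915}$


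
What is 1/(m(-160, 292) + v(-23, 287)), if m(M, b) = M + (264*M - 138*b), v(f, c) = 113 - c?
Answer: -1/82870 ≈ -1.2067e-5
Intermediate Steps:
m(M, b) = -138*b + 265*M (m(M, b) = M + (-138*b + 264*M) = -138*b + 265*M)
1/(m(-160, 292) + v(-23, 287)) = 1/((-138*292 + 265*(-160)) + (113 - 1*287)) = 1/((-40296 - 42400) + (113 - 287)) = 1/(-82696 - 174) = 1/(-82870) = -1/82870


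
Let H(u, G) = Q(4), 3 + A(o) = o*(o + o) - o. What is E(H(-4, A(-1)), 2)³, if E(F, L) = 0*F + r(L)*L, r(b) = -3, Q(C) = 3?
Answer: -216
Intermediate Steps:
A(o) = -3 - o + 2*o² (A(o) = -3 + (o*(o + o) - o) = -3 + (o*(2*o) - o) = -3 + (2*o² - o) = -3 + (-o + 2*o²) = -3 - o + 2*o²)
H(u, G) = 3
E(F, L) = -3*L (E(F, L) = 0*F - 3*L = 0 - 3*L = -3*L)
E(H(-4, A(-1)), 2)³ = (-3*2)³ = (-6)³ = -216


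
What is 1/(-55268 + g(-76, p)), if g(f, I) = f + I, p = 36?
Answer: -1/55308 ≈ -1.8081e-5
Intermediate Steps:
g(f, I) = I + f
1/(-55268 + g(-76, p)) = 1/(-55268 + (36 - 76)) = 1/(-55268 - 40) = 1/(-55308) = -1/55308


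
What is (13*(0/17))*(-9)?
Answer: 0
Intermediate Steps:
(13*(0/17))*(-9) = (13*(0*(1/17)))*(-9) = (13*0)*(-9) = 0*(-9) = 0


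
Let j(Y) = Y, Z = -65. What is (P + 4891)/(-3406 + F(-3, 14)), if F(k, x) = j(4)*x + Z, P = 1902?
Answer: -6793/3415 ≈ -1.9892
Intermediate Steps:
F(k, x) = -65 + 4*x (F(k, x) = 4*x - 65 = -65 + 4*x)
(P + 4891)/(-3406 + F(-3, 14)) = (1902 + 4891)/(-3406 + (-65 + 4*14)) = 6793/(-3406 + (-65 + 56)) = 6793/(-3406 - 9) = 6793/(-3415) = 6793*(-1/3415) = -6793/3415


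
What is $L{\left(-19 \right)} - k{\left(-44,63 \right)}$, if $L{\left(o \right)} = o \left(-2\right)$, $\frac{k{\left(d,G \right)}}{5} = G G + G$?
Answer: $-20122$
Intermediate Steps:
$k{\left(d,G \right)} = 5 G + 5 G^{2}$ ($k{\left(d,G \right)} = 5 \left(G G + G\right) = 5 \left(G^{2} + G\right) = 5 \left(G + G^{2}\right) = 5 G + 5 G^{2}$)
$L{\left(o \right)} = - 2 o$
$L{\left(-19 \right)} - k{\left(-44,63 \right)} = \left(-2\right) \left(-19\right) - 5 \cdot 63 \left(1 + 63\right) = 38 - 5 \cdot 63 \cdot 64 = 38 - 20160 = -20122$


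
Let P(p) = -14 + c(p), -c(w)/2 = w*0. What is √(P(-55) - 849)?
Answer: I*√863 ≈ 29.377*I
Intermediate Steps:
c(w) = 0 (c(w) = -2*w*0 = -2*0 = 0)
P(p) = -14 (P(p) = -14 + 0 = -14)
√(P(-55) - 849) = √(-14 - 849) = √(-863) = I*√863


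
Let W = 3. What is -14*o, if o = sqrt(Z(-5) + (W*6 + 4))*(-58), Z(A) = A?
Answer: 812*sqrt(17) ≈ 3348.0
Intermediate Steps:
o = -58*sqrt(17) (o = sqrt(-5 + (3*6 + 4))*(-58) = sqrt(-5 + (18 + 4))*(-58) = sqrt(-5 + 22)*(-58) = sqrt(17)*(-58) = -58*sqrt(17) ≈ -239.14)
-14*o = -(-812)*sqrt(17) = 812*sqrt(17)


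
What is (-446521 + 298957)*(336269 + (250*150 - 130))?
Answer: -55135665396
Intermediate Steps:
(-446521 + 298957)*(336269 + (250*150 - 130)) = -147564*(336269 + (37500 - 130)) = -147564*(336269 + 37370) = -147564*373639 = -55135665396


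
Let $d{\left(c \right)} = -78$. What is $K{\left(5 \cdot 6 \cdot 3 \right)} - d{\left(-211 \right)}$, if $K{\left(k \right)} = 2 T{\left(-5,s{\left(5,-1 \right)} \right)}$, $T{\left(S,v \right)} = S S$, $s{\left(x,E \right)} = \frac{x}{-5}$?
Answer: $128$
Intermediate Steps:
$s{\left(x,E \right)} = - \frac{x}{5}$ ($s{\left(x,E \right)} = x \left(- \frac{1}{5}\right) = - \frac{x}{5}$)
$T{\left(S,v \right)} = S^{2}$
$K{\left(k \right)} = 50$ ($K{\left(k \right)} = 2 \left(-5\right)^{2} = 2 \cdot 25 = 50$)
$K{\left(5 \cdot 6 \cdot 3 \right)} - d{\left(-211 \right)} = 50 - -78 = 50 + 78 = 128$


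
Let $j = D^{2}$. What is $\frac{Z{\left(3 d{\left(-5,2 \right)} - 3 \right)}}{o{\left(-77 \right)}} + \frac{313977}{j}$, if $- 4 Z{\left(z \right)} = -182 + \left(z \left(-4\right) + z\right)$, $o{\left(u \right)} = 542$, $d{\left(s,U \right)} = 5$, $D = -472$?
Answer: $\frac{91158631}{60374464} \approx 1.5099$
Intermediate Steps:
$j = 222784$ ($j = \left(-472\right)^{2} = 222784$)
$Z{\left(z \right)} = \frac{91}{2} + \frac{3 z}{4}$ ($Z{\left(z \right)} = - \frac{-182 + \left(z \left(-4\right) + z\right)}{4} = - \frac{-182 + \left(- 4 z + z\right)}{4} = - \frac{-182 - 3 z}{4} = \frac{91}{2} + \frac{3 z}{4}$)
$\frac{Z{\left(3 d{\left(-5,2 \right)} - 3 \right)}}{o{\left(-77 \right)}} + \frac{313977}{j} = \frac{\frac{91}{2} + \frac{3 \left(3 \cdot 5 - 3\right)}{4}}{542} + \frac{313977}{222784} = \left(\frac{91}{2} + \frac{3 \left(15 - 3\right)}{4}\right) \frac{1}{542} + 313977 \cdot \frac{1}{222784} = \left(\frac{91}{2} + \frac{3}{4} \cdot 12\right) \frac{1}{542} + \frac{313977}{222784} = \left(\frac{91}{2} + 9\right) \frac{1}{542} + \frac{313977}{222784} = \frac{109}{2} \cdot \frac{1}{542} + \frac{313977}{222784} = \frac{109}{1084} + \frac{313977}{222784} = \frac{91158631}{60374464}$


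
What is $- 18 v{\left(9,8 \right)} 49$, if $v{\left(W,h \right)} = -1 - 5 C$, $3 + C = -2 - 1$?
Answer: $-25578$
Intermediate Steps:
$C = -6$ ($C = -3 - 3 = -6$)
$v{\left(W,h \right)} = 29$ ($v{\left(W,h \right)} = -1 - -30 = -1 + 30 = 29$)
$- 18 v{\left(9,8 \right)} 49 = \left(-18\right) 29 \cdot 49 = \left(-522\right) 49 = -25578$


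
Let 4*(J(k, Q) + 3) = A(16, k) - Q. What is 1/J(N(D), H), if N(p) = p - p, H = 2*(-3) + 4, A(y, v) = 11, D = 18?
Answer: 4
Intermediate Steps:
H = -2 (H = -6 + 4 = -2)
N(p) = 0
J(k, Q) = -1/4 - Q/4 (J(k, Q) = -3 + (11 - Q)/4 = -3 + (11/4 - Q/4) = -1/4 - Q/4)
1/J(N(D), H) = 1/(-1/4 - 1/4*(-2)) = 1/(-1/4 + 1/2) = 1/(1/4) = 4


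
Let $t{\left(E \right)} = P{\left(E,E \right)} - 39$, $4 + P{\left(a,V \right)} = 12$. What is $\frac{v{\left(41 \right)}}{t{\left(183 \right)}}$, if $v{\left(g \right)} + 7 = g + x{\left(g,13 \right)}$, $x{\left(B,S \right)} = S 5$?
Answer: $- \frac{99}{31} \approx -3.1936$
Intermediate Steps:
$P{\left(a,V \right)} = 8$ ($P{\left(a,V \right)} = -4 + 12 = 8$)
$t{\left(E \right)} = -31$ ($t{\left(E \right)} = 8 - 39 = -31$)
$x{\left(B,S \right)} = 5 S$
$v{\left(g \right)} = 58 + g$ ($v{\left(g \right)} = -7 + \left(g + 5 \cdot 13\right) = -7 + \left(g + 65\right) = -7 + \left(65 + g\right) = 58 + g$)
$\frac{v{\left(41 \right)}}{t{\left(183 \right)}} = \frac{58 + 41}{-31} = 99 \left(- \frac{1}{31}\right) = - \frac{99}{31}$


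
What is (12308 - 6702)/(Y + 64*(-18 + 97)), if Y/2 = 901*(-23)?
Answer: -2803/18195 ≈ -0.15405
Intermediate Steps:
Y = -41446 (Y = 2*(901*(-23)) = 2*(-20723) = -41446)
(12308 - 6702)/(Y + 64*(-18 + 97)) = (12308 - 6702)/(-41446 + 64*(-18 + 97)) = 5606/(-41446 + 64*79) = 5606/(-41446 + 5056) = 5606/(-36390) = 5606*(-1/36390) = -2803/18195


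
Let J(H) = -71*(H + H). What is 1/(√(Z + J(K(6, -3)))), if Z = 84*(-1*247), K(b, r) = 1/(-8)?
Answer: -2*I*√82921/82921 ≈ -0.0069454*I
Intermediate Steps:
K(b, r) = -⅛
J(H) = -142*H
Z = -20748 (Z = 84*(-247) = -20748)
1/(√(Z + J(K(6, -3)))) = 1/(√(-20748 - 142*(-⅛))) = 1/(√(-20748 + 71/4)) = 1/(√(-82921/4)) = 1/(I*√82921/2) = -2*I*√82921/82921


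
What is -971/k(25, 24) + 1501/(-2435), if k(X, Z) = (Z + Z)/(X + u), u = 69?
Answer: -111162119/58440 ≈ -1902.2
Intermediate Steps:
k(X, Z) = 2*Z/(69 + X) (k(X, Z) = (Z + Z)/(X + 69) = (2*Z)/(69 + X) = 2*Z/(69 + X))
-971/k(25, 24) + 1501/(-2435) = -971/(2*24/(69 + 25)) + 1501/(-2435) = -971/(2*24/94) + 1501*(-1/2435) = -971/(2*24*(1/94)) - 1501/2435 = -971/24/47 - 1501/2435 = -971*47/24 - 1501/2435 = -45637/24 - 1501/2435 = -111162119/58440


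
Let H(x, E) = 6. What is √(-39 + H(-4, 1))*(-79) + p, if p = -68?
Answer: -68 - 79*I*√33 ≈ -68.0 - 453.82*I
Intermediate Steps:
√(-39 + H(-4, 1))*(-79) + p = √(-39 + 6)*(-79) - 68 = √(-33)*(-79) - 68 = (I*√33)*(-79) - 68 = -79*I*√33 - 68 = -68 - 79*I*√33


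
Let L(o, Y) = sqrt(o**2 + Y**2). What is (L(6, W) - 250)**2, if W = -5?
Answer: (250 - sqrt(61))**2 ≈ 58656.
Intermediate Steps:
L(o, Y) = sqrt(Y**2 + o**2)
(L(6, W) - 250)**2 = (sqrt((-5)**2 + 6**2) - 250)**2 = (sqrt(25 + 36) - 250)**2 = (sqrt(61) - 250)**2 = (-250 + sqrt(61))**2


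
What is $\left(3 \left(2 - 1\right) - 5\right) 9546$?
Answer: $-19092$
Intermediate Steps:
$\left(3 \left(2 - 1\right) - 5\right) 9546 = \left(3 \cdot 1 - 5\right) 9546 = \left(3 - 5\right) 9546 = \left(-2\right) 9546 = -19092$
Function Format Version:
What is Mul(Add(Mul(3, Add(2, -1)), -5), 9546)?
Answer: -19092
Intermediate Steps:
Mul(Add(Mul(3, Add(2, -1)), -5), 9546) = Mul(Add(Mul(3, 1), -5), 9546) = Mul(Add(3, -5), 9546) = Mul(-2, 9546) = -19092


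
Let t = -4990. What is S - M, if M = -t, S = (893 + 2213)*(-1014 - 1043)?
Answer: -6394032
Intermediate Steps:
S = -6389042 (S = 3106*(-2057) = -6389042)
M = 4990 (M = -1*(-4990) = 4990)
S - M = -6389042 - 1*4990 = -6389042 - 4990 = -6394032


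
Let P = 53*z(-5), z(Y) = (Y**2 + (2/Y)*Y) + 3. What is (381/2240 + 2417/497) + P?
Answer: 253674091/159040 ≈ 1595.0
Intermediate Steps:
z(Y) = 5 + Y**2 (z(Y) = (Y**2 + 2) + 3 = (2 + Y**2) + 3 = 5 + Y**2)
P = 1590 (P = 53*(5 + (-5)**2) = 53*(5 + 25) = 53*30 = 1590)
(381/2240 + 2417/497) + P = (381/2240 + 2417/497) + 1590 = 800491/159040 + 1590 = 253674091/159040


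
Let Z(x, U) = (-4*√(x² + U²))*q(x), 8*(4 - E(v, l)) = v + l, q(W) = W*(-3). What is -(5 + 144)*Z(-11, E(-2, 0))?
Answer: 24585*√89 ≈ 2.3193e+5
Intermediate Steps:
q(W) = -3*W
E(v, l) = 4 - l/8 - v/8 (E(v, l) = 4 - (v + l)/8 = 4 - (l + v)/8 = 4 + (-l/8 - v/8) = 4 - l/8 - v/8)
Z(x, U) = 12*x*√(U² + x²) (Z(x, U) = (-4*√(x² + U²))*(-3*x) = (-4*√(U² + x²))*(-3*x) = 12*x*√(U² + x²))
-(5 + 144)*Z(-11, E(-2, 0)) = -(5 + 144)*12*(-11)*√((4 - ⅛*0 - ⅛*(-2))² + (-11)²) = -149*12*(-11)*√((4 + 0 + ¼)² + 121) = -149*12*(-11)*√((17/4)² + 121) = -149*12*(-11)*√(289/16 + 121) = -149*12*(-11)*√(2225/16) = -149*12*(-11)*(5*√89/4) = -149*(-165*√89) = -(-24585)*√89 = 24585*√89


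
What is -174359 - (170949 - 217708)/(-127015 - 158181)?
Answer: -49726536123/285196 ≈ -1.7436e+5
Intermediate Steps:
-174359 - (170949 - 217708)/(-127015 - 158181) = -174359 - (-46759)/(-285196) = -174359 - (-46759)*(-1)/285196 = -174359 - 1*46759/285196 = -174359 - 46759/285196 = -49726536123/285196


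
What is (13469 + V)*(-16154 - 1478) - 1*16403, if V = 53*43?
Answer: -277685139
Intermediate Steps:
V = 2279
(13469 + V)*(-16154 - 1478) - 1*16403 = (13469 + 2279)*(-16154 - 1478) - 1*16403 = 15748*(-17632) - 16403 = -277668736 - 16403 = -277685139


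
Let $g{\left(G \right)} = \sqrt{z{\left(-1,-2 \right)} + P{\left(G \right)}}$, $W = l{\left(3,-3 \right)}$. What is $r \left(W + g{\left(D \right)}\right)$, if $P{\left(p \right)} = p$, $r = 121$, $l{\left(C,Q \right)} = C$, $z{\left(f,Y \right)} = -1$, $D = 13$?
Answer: $363 + 242 \sqrt{3} \approx 782.16$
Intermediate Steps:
$W = 3$
$g{\left(G \right)} = \sqrt{-1 + G}$
$r \left(W + g{\left(D \right)}\right) = 121 \left(3 + \sqrt{-1 + 13}\right) = 121 \left(3 + \sqrt{12}\right) = 121 \left(3 + 2 \sqrt{3}\right) = 363 + 242 \sqrt{3}$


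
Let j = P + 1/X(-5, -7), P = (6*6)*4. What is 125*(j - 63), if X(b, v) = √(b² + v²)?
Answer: 10125 + 125*√74/74 ≈ 10140.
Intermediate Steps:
P = 144 (P = 36*4 = 144)
j = 144 + √74/74 (j = 144 + 1/(√((-5)² + (-7)²)) = 144 + 1/(√(25 + 49)) = 144 + 1/(√74) = 144 + √74/74 ≈ 144.12)
125*(j - 63) = 125*((144 + √74/74) - 63) = 125*(81 + √74/74) = 10125 + 125*√74/74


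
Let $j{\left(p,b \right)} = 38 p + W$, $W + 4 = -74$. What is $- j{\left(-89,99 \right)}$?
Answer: $3460$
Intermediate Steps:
$W = -78$ ($W = -4 - 74 = -78$)
$j{\left(p,b \right)} = -78 + 38 p$ ($j{\left(p,b \right)} = 38 p - 78 = -78 + 38 p$)
$- j{\left(-89,99 \right)} = - (-78 + 38 \left(-89\right)) = - (-78 - 3382) = \left(-1\right) \left(-3460\right) = 3460$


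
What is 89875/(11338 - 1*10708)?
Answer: 17975/126 ≈ 142.66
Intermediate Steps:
89875/(11338 - 1*10708) = 89875/(11338 - 10708) = 89875/630 = 89875*(1/630) = 17975/126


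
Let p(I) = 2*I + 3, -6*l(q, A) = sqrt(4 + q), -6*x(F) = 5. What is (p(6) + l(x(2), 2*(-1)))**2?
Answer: (540 - sqrt(114))**2/1296 ≈ 216.19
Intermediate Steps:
x(F) = -5/6 (x(F) = -1/6*5 = -5/6)
l(q, A) = -sqrt(4 + q)/6
p(I) = 3 + 2*I
(p(6) + l(x(2), 2*(-1)))**2 = ((3 + 2*6) - sqrt(4 - 5/6)/6)**2 = ((3 + 12) - sqrt(114)/36)**2 = (15 - sqrt(114)/36)**2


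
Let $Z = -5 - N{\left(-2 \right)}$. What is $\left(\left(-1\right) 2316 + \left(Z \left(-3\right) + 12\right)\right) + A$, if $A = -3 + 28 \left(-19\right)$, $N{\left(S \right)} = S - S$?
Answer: $-2824$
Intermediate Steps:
$N{\left(S \right)} = 0$
$Z = -5$ ($Z = -5 - 0 = -5 + 0 = -5$)
$A = -535$ ($A = -3 - 532 = -535$)
$\left(\left(-1\right) 2316 + \left(Z \left(-3\right) + 12\right)\right) + A = \left(\left(-1\right) 2316 + \left(\left(-5\right) \left(-3\right) + 12\right)\right) - 535 = \left(-2316 + \left(15 + 12\right)\right) - 535 = \left(-2316 + 27\right) - 535 = -2289 - 535 = -2824$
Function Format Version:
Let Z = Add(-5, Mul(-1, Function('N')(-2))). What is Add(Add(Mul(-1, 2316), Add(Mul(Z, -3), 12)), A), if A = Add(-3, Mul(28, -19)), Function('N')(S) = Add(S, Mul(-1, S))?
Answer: -2824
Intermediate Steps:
Function('N')(S) = 0
Z = -5 (Z = Add(-5, Mul(-1, 0)) = Add(-5, 0) = -5)
A = -535 (A = Add(-3, -532) = -535)
Add(Add(Mul(-1, 2316), Add(Mul(Z, -3), 12)), A) = Add(Add(Mul(-1, 2316), Add(Mul(-5, -3), 12)), -535) = Add(Add(-2316, Add(15, 12)), -535) = Add(Add(-2316, 27), -535) = Add(-2289, -535) = -2824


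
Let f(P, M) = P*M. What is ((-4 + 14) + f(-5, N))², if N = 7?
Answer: 625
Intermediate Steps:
f(P, M) = M*P
((-4 + 14) + f(-5, N))² = ((-4 + 14) + 7*(-5))² = (10 - 35)² = (-25)² = 625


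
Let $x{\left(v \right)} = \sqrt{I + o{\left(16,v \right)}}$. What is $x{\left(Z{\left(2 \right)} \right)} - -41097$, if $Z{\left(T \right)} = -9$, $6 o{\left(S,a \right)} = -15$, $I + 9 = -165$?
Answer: $41097 + \frac{i \sqrt{706}}{2} \approx 41097.0 + 13.285 i$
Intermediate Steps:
$I = -174$ ($I = -9 - 165 = -174$)
$o{\left(S,a \right)} = - \frac{5}{2}$ ($o{\left(S,a \right)} = \frac{1}{6} \left(-15\right) = - \frac{5}{2}$)
$x{\left(v \right)} = \frac{i \sqrt{706}}{2}$ ($x{\left(v \right)} = \sqrt{-174 - \frac{5}{2}} = \sqrt{- \frac{353}{2}} = \frac{i \sqrt{706}}{2}$)
$x{\left(Z{\left(2 \right)} \right)} - -41097 = \frac{i \sqrt{706}}{2} - -41097 = \frac{i \sqrt{706}}{2} + 41097 = 41097 + \frac{i \sqrt{706}}{2}$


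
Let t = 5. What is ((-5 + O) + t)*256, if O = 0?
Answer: 0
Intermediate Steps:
((-5 + O) + t)*256 = ((-5 + 0) + 5)*256 = (-5 + 5)*256 = 0*256 = 0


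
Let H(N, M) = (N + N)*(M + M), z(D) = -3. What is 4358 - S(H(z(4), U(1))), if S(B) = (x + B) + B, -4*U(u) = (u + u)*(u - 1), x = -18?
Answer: 4376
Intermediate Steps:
U(u) = -u*(-1 + u)/2 (U(u) = -(u + u)*(u - 1)/4 = -2*u*(-1 + u)/4 = -u*(-1 + u)/2)
H(N, M) = 4*M*N (H(N, M) = (2*N)*(2*M) = 4*M*N)
S(B) = -18 + 2*B (S(B) = (-18 + B) + B = -18 + 2*B)
4358 - S(H(z(4), U(1))) = 4358 - (-18 + 2*(4*((½)*1*(1 - 1*1))*(-3))) = 4358 - (-18 + 2*(4*((½)*1*(1 - 1))*(-3))) = 4358 - (-18 + 2*(4*((½)*1*0)*(-3))) = 4358 - (-18 + 2*(4*0*(-3))) = 4358 - (-18 + 2*0) = 4358 - (-18 + 0) = 4358 - 1*(-18) = 4358 + 18 = 4376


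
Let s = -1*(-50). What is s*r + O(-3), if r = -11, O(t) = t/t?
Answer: -549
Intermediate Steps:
s = 50
O(t) = 1
s*r + O(-3) = 50*(-11) + 1 = -550 + 1 = -549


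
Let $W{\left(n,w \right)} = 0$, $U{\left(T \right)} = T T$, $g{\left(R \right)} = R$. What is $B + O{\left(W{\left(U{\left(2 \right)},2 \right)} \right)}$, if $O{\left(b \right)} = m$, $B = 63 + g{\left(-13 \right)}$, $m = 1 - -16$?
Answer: $67$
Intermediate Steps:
$U{\left(T \right)} = T^{2}$
$m = 17$ ($m = 1 + 16 = 17$)
$B = 50$ ($B = 63 - 13 = 50$)
$O{\left(b \right)} = 17$
$B + O{\left(W{\left(U{\left(2 \right)},2 \right)} \right)} = 50 + 17 = 67$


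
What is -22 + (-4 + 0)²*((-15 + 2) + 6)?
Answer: -134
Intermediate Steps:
-22 + (-4 + 0)²*((-15 + 2) + 6) = -22 + (-4)²*(-13 + 6) = -22 + 16*(-7) = -22 - 112 = -134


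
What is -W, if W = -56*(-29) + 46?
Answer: -1670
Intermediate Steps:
W = 1670 (W = 1624 + 46 = 1670)
-W = -1*1670 = -1670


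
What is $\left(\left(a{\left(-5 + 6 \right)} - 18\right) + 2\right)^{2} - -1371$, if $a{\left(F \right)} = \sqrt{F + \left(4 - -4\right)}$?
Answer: $1540$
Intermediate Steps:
$a{\left(F \right)} = \sqrt{8 + F}$ ($a{\left(F \right)} = \sqrt{F + \left(4 + 4\right)} = \sqrt{F + 8} = \sqrt{8 + F}$)
$\left(\left(a{\left(-5 + 6 \right)} - 18\right) + 2\right)^{2} - -1371 = \left(\left(\sqrt{8 + \left(-5 + 6\right)} - 18\right) + 2\right)^{2} - -1371 = \left(\left(\sqrt{8 + 1} - 18\right) + 2\right)^{2} + 1371 = \left(\left(\sqrt{9} - 18\right) + 2\right)^{2} + 1371 = \left(\left(3 - 18\right) + 2\right)^{2} + 1371 = \left(-15 + 2\right)^{2} + 1371 = \left(-13\right)^{2} + 1371 = 169 + 1371 = 1540$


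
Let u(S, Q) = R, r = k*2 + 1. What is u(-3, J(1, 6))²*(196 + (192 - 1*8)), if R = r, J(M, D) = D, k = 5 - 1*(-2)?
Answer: 85500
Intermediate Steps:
k = 7 (k = 5 + 2 = 7)
r = 15 (r = 7*2 + 1 = 14 + 1 = 15)
R = 15
u(S, Q) = 15
u(-3, J(1, 6))²*(196 + (192 - 1*8)) = 15²*(196 + (192 - 1*8)) = 225*(196 + (192 - 8)) = 225*(196 + 184) = 225*380 = 85500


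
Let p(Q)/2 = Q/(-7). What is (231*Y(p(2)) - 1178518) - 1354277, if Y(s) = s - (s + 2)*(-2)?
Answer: -2532267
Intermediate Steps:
p(Q) = -2*Q/7 (p(Q) = 2*(Q/(-7)) = 2*(Q*(-⅐)) = 2*(-Q/7) = -2*Q/7)
Y(s) = 4 + 3*s (Y(s) = s - (2 + s)*(-2) = s - (-4 - 2*s) = s + (4 + 2*s) = 4 + 3*s)
(231*Y(p(2)) - 1178518) - 1354277 = (231*(4 + 3*(-2/7*2)) - 1178518) - 1354277 = (231*(4 + 3*(-4/7)) - 1178518) - 1354277 = (231*(4 - 12/7) - 1178518) - 1354277 = (231*(16/7) - 1178518) - 1354277 = (528 - 1178518) - 1354277 = -1177990 - 1354277 = -2532267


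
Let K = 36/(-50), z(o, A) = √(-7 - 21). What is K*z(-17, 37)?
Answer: -36*I*√7/25 ≈ -3.8099*I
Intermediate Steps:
z(o, A) = 2*I*√7 (z(o, A) = √(-28) = 2*I*√7)
K = -18/25 (K = 36*(-1/50) = -18/25 ≈ -0.72000)
K*z(-17, 37) = -36*I*√7/25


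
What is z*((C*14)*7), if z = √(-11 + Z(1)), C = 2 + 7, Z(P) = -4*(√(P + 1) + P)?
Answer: 882*√(-15 - 4*√2) ≈ 4008.7*I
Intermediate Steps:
Z(P) = -4*P - 4*√(1 + P) (Z(P) = -4*(√(1 + P) + P) = -4*(P + √(1 + P)) = -4*P - 4*√(1 + P))
C = 9
z = √(-15 - 4*√2) (z = √(-11 + (-4*1 - 4*√(1 + 1))) = √(-11 + (-4 - 4*√2)) = √(-15 - 4*√2) ≈ 4.545*I)
z*((C*14)*7) = √(-15 - 4*√2)*((9*14)*7) = √(-15 - 4*√2)*(126*7) = √(-15 - 4*√2)*882 = 882*√(-15 - 4*√2)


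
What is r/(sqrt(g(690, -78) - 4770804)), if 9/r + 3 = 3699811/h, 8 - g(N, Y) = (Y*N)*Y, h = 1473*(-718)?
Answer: 4759263*I*sqrt(2242189)/15409786957417 ≈ 0.00046247*I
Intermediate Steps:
h = -1057614
g(N, Y) = 8 - N*Y**2 (g(N, Y) = 8 - Y*N*Y = 8 - N*Y*Y = 8 - N*Y**2)
r = -9518526/6872653 (r = 9/(-3 + 3699811/(-1057614)) = 9/(-3 + 3699811*(-1/1057614)) = 9/(-3 - 3699811/1057614) = 9/(-6872653/1057614) = 9*(-1057614/6872653) = -9518526/6872653 ≈ -1.3850)
r/(sqrt(g(690, -78) - 4770804)) = -9518526/(6872653*sqrt((8 - 1*690*(-78)**2) - 4770804)) = -9518526/(6872653*sqrt((8 - 1*690*6084) - 4770804)) = -9518526/(6872653*sqrt((8 - 4197960) - 4770804)) = -9518526/(6872653*sqrt(-4197952 - 4770804)) = -9518526*(-I*sqrt(2242189)/4484378)/6872653 = -(-4759263)*I*sqrt(2242189)/15409786957417 = 4759263*I*sqrt(2242189)/15409786957417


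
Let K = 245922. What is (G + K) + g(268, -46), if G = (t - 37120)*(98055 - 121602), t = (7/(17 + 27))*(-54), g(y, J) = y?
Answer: 19239288643/22 ≈ 8.7451e+8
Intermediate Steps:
t = -189/22 (t = (7/44)*(-54) = -189/22 ≈ -8.5909)
G = 19233872463/22 (G = (-189/22 - 37120)*(98055 - 121602) = -816829/22*(-23547) = 19233872463/22 ≈ 8.7427e+8)
(G + K) + g(268, -46) = (19233872463/22 + 245922) + 268 = 19239282747/22 + 268 = 19239288643/22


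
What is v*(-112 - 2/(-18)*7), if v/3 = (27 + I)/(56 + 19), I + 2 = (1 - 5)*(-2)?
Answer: -11011/75 ≈ -146.81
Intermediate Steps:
I = 6 (I = -2 + (1 - 5)*(-2) = -2 - 4*(-2) = -2 + 8 = 6)
v = 33/25 (v = 3*((27 + 6)/(56 + 19)) = 3*(33/75) = 3*(33*(1/75)) = 3*(11/25) = 33/25 ≈ 1.3200)
v*(-112 - 2/(-18)*7) = 33*(-112 - 2/(-18)*7)/25 = 33*(-112 - 2*(-1/18)*7)/25 = 33*(-112 + (⅑)*7)/25 = 33*(-112 + 7/9)/25 = (33/25)*(-1001/9) = -11011/75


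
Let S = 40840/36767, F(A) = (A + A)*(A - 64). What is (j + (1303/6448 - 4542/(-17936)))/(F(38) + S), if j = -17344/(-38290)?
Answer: -4621278007144327/10048169366037304320 ≈ -0.00045991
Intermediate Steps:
j = 8672/19145 (j = -17344*(-1/38290) = 8672/19145 ≈ 0.45296)
F(A) = 2*A*(-64 + A) (F(A) = (2*A)*(-64 + A) = 2*A*(-64 + A))
S = 40840/36767 (S = 40840*(1/36767) = 40840/36767 ≈ 1.1108)
(j + (1303/6448 - 4542/(-17936)))/(F(38) + S) = (8672/19145 + (1303/6448 - 4542/(-17936)))/(2*38*(-64 + 38) + 40840/36767) = (8672/19145 + (1303*(1/6448) - 4542*(-1/17936)))/(2*38*(-26) + 40840/36767) = (8672/19145 + (1303/6448 + 2271/8968))/(-1976 + 40840/36767) = (8672/19145 + 3291089/7228208)/(-72610752/36767) = (125690918681/138384042160)*(-36767/72610752) = -4621278007144327/10048169366037304320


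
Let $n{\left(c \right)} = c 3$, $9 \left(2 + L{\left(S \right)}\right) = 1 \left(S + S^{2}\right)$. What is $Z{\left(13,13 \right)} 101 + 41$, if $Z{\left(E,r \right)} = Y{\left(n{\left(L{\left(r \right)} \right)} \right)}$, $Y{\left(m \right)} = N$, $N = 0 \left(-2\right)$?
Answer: $41$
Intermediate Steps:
$L{\left(S \right)} = -2 + \frac{S}{9} + \frac{S^{2}}{9}$ ($L{\left(S \right)} = -2 + \frac{1 \left(S + S^{2}\right)}{9} = -2 + \frac{S + S^{2}}{9} = -2 + \left(\frac{S}{9} + \frac{S^{2}}{9}\right) = -2 + \frac{S}{9} + \frac{S^{2}}{9}$)
$n{\left(c \right)} = 3 c$
$N = 0$
$Y{\left(m \right)} = 0$
$Z{\left(E,r \right)} = 0$
$Z{\left(13,13 \right)} 101 + 41 = 0 \cdot 101 + 41 = 0 + 41 = 41$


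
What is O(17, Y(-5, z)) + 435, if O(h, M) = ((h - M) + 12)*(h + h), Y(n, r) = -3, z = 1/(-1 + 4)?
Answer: 1523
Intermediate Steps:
z = ⅓ (z = 1/3 = ⅓ ≈ 0.33333)
O(h, M) = 2*h*(12 + h - M) (O(h, M) = (12 + h - M)*(2*h) = 2*h*(12 + h - M))
O(17, Y(-5, z)) + 435 = 2*17*(12 + 17 - 1*(-3)) + 435 = 2*17*(12 + 17 + 3) + 435 = 2*17*32 + 435 = 1088 + 435 = 1523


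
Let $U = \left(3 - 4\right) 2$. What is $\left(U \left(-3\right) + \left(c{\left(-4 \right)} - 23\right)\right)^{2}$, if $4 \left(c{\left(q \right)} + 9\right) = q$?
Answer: $729$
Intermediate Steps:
$c{\left(q \right)} = -9 + \frac{q}{4}$
$U = -2$ ($U = \left(-1\right) 2 = -2$)
$\left(U \left(-3\right) + \left(c{\left(-4 \right)} - 23\right)\right)^{2} = \left(\left(-2\right) \left(-3\right) + \left(\left(-9 + \frac{1}{4} \left(-4\right)\right) - 23\right)\right)^{2} = \left(6 - 33\right)^{2} = \left(-27\right)^{2} = 729$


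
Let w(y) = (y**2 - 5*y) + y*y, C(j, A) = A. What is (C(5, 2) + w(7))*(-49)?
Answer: -3185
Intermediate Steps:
w(y) = -5*y + 2*y**2 (w(y) = (y**2 - 5*y) + y**2 = -5*y + 2*y**2)
(C(5, 2) + w(7))*(-49) = (2 + 7*(-5 + 2*7))*(-49) = (2 + 7*(-5 + 14))*(-49) = (2 + 7*9)*(-49) = (2 + 63)*(-49) = 65*(-49) = -3185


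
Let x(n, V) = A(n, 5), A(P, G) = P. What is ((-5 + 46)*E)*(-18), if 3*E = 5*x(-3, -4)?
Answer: 3690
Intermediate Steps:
x(n, V) = n
E = -5 (E = (5*(-3))/3 = (1/3)*(-15) = -5)
((-5 + 46)*E)*(-18) = ((-5 + 46)*(-5))*(-18) = (41*(-5))*(-18) = -205*(-18) = 3690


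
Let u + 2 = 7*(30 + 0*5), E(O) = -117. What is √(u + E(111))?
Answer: √91 ≈ 9.5394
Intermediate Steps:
u = 208 (u = -2 + 7*(30 + 0*5) = -2 + 7*(30 + 0) = -2 + 7*30 = -2 + 210 = 208)
√(u + E(111)) = √(208 - 117) = √91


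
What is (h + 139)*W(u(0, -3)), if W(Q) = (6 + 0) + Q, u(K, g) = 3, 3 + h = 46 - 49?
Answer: 1197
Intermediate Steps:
h = -6 (h = -3 + (46 - 49) = -3 - 3 = -6)
W(Q) = 6 + Q
(h + 139)*W(u(0, -3)) = (-6 + 139)*(6 + 3) = 133*9 = 1197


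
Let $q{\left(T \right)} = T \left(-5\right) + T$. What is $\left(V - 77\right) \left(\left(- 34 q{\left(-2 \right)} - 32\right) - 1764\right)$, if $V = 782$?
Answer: $-1457940$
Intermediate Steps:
$q{\left(T \right)} = - 4 T$ ($q{\left(T \right)} = - 5 T + T = - 4 T$)
$\left(V - 77\right) \left(\left(- 34 q{\left(-2 \right)} - 32\right) - 1764\right) = \left(782 - 77\right) \left(\left(- 34 \left(\left(-4\right) \left(-2\right)\right) - 32\right) - 1764\right) = 705 \left(\left(\left(-34\right) 8 - 32\right) - 1764\right) = 705 \left(\left(-272 - 32\right) - 1764\right) = 705 \left(-304 - 1764\right) = 705 \left(-2068\right) = -1457940$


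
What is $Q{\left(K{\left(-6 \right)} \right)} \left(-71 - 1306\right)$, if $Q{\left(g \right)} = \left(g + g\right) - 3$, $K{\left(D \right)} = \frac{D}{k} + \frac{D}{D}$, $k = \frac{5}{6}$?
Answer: $\frac{106029}{5} \approx 21206.0$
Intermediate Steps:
$k = \frac{5}{6}$ ($k = 5 \cdot \frac{1}{6} = \frac{5}{6} \approx 0.83333$)
$K{\left(D \right)} = 1 + \frac{6 D}{5}$ ($K{\left(D \right)} = \frac{D}{\frac{5}{6}} + \frac{D}{D} = D \frac{6}{5} + 1 = \frac{6 D}{5} + 1 = 1 + \frac{6 D}{5}$)
$Q{\left(g \right)} = -3 + 2 g$ ($Q{\left(g \right)} = 2 g - 3 = -3 + 2 g$)
$Q{\left(K{\left(-6 \right)} \right)} \left(-71 - 1306\right) = \left(-3 + 2 \left(1 + \frac{6}{5} \left(-6\right)\right)\right) \left(-71 - 1306\right) = \left(-3 + 2 \left(1 - \frac{36}{5}\right)\right) \left(-1377\right) = \left(-3 + 2 \left(- \frac{31}{5}\right)\right) \left(-1377\right) = \left(-3 - \frac{62}{5}\right) \left(-1377\right) = \left(- \frac{77}{5}\right) \left(-1377\right) = \frac{106029}{5}$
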